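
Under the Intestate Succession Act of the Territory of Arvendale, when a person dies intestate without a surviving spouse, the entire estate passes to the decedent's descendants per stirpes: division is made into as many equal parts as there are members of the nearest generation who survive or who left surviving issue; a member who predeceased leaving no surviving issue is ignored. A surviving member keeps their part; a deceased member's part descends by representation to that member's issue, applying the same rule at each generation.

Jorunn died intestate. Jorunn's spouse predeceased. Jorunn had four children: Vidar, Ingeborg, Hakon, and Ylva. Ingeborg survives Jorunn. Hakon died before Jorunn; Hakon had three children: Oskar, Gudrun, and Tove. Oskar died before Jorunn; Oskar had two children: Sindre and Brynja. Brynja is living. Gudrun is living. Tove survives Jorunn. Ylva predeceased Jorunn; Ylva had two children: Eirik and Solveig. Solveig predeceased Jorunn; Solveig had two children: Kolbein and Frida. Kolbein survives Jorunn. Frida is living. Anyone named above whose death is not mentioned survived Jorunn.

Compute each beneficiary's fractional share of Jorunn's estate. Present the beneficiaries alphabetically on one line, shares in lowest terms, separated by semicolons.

Brynja 1/24; Eirik 1/8; Frida 1/16; Gudrun 1/12; Ingeborg 1/4; Kolbein 1/16; Sindre 1/24; Tove 1/12; Vidar 1/4

There is no surviving spouse, so the entire estate passes to Jorunn's descendants per stirpes.
The estate is divided into 4 equal shares of 1/4 among Vidar, Ingeborg, Hakon, Ylva.
Vidar is living and takes 1/4.
Ingeborg is living and takes 1/4.
Hakon predeceased; the 1/4 allotted to Hakon's branch passes to Hakon's issue by representation.
The 1/4 is divided into 3 equal shares of 1/12 among Oskar, Gudrun, Tove.
Oskar predeceased; the 1/12 allotted to Oskar's branch passes to Oskar's issue by representation.
The 1/12 is divided into 2 equal shares of 1/24 among Sindre, Brynja.
Sindre is living and takes 1/24.
Brynja is living and takes 1/24.
Gudrun is living and takes 1/12.
Tove is living and takes 1/12.
Ylva predeceased; the 1/4 allotted to Ylva's branch passes to Ylva's issue by representation.
The 1/4 is divided into 2 equal shares of 1/8 among Eirik, Solveig.
Eirik is living and takes 1/8.
Solveig predeceased; the 1/8 allotted to Solveig's branch passes to Solveig's issue by representation.
The 1/8 is divided into 2 equal shares of 1/16 among Kolbein, Frida.
Kolbein is living and takes 1/16.
Frida is living and takes 1/16.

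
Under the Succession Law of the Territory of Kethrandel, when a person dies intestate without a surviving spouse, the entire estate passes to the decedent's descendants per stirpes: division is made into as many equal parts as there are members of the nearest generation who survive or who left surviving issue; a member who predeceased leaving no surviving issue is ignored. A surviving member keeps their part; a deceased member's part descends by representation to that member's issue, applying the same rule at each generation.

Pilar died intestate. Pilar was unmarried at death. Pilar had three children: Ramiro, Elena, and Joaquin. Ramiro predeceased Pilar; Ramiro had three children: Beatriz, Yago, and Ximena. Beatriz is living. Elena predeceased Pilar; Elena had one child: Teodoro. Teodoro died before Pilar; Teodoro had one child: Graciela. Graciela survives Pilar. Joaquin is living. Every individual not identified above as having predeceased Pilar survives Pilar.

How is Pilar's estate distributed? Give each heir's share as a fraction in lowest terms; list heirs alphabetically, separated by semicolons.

There is no surviving spouse, so the entire estate passes to Pilar's descendants per stirpes.
The estate is divided into 3 equal shares of 1/3 among Ramiro, Elena, Joaquin.
Ramiro predeceased; the 1/3 allotted to Ramiro's branch passes to Ramiro's issue by representation.
The 1/3 is divided into 3 equal shares of 1/9 among Beatriz, Yago, Ximena.
Beatriz is living and takes 1/9.
Yago is living and takes 1/9.
Ximena is living and takes 1/9.
Elena predeceased; the 1/3 allotted to Elena's branch passes to Elena's issue by representation.
Teodoro's line is the sole branch at this level, so the full 1/3 passes to Teodoro's issue by representation.
Graciela is the sole taker at this level and receives the full 1/3.
Joaquin is living and takes 1/3.

Beatriz 1/9; Graciela 1/3; Joaquin 1/3; Ximena 1/9; Yago 1/9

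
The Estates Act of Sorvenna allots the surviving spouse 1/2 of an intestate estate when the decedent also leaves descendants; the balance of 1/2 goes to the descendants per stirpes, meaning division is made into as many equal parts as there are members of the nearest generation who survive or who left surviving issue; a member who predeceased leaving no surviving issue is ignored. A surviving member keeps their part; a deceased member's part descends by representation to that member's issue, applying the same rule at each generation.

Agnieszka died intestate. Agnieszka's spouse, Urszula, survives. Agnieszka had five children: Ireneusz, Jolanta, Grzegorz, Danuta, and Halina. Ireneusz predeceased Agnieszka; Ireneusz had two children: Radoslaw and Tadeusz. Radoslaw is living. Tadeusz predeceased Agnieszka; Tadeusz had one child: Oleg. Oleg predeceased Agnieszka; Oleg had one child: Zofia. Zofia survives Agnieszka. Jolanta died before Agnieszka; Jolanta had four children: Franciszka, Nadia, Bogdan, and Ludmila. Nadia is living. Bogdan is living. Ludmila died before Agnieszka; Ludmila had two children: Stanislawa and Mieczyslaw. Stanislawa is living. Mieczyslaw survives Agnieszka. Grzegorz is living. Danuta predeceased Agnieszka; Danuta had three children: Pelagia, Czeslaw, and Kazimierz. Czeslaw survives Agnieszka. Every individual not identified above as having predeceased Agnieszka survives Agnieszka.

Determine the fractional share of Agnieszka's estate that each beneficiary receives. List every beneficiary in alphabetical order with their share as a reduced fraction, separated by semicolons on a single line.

Bogdan 1/40; Czeslaw 1/30; Franciszka 1/40; Grzegorz 1/10; Halina 1/10; Kazimierz 1/30; Mieczyslaw 1/80; Nadia 1/40; Pelagia 1/30; Radoslaw 1/20; Stanislawa 1/80; Urszula 1/2; Zofia 1/20

Urszula, as surviving spouse, takes 1/2.
The remaining 1/2 passes to Agnieszka's descendants per stirpes.
The 1/2 is divided into 5 equal shares of 1/10 among Ireneusz, Jolanta, Grzegorz, Danuta, Halina.
Ireneusz predeceased; the 1/10 allotted to Ireneusz's branch passes to Ireneusz's issue by representation.
The 1/10 is divided into 2 equal shares of 1/20 among Radoslaw, Tadeusz.
Radoslaw is living and takes 1/20.
Tadeusz predeceased; the 1/20 allotted to Tadeusz's branch passes to Tadeusz's issue by representation.
Oleg's line is the sole branch at this level, so the full 1/20 passes to Oleg's issue by representation.
Zofia is the sole taker at this level and receives the full 1/20.
Jolanta predeceased; the 1/10 allotted to Jolanta's branch passes to Jolanta's issue by representation.
The 1/10 is divided into 4 equal shares of 1/40 among Franciszka, Nadia, Bogdan, Ludmila.
Franciszka is living and takes 1/40.
Nadia is living and takes 1/40.
Bogdan is living and takes 1/40.
Ludmila predeceased; the 1/40 allotted to Ludmila's branch passes to Ludmila's issue by representation.
The 1/40 is divided into 2 equal shares of 1/80 among Stanislawa, Mieczyslaw.
Stanislawa is living and takes 1/80.
Mieczyslaw is living and takes 1/80.
Grzegorz is living and takes 1/10.
Danuta predeceased; the 1/10 allotted to Danuta's branch passes to Danuta's issue by representation.
The 1/10 is divided into 3 equal shares of 1/30 among Pelagia, Czeslaw, Kazimierz.
Pelagia is living and takes 1/30.
Czeslaw is living and takes 1/30.
Kazimierz is living and takes 1/30.
Halina is living and takes 1/10.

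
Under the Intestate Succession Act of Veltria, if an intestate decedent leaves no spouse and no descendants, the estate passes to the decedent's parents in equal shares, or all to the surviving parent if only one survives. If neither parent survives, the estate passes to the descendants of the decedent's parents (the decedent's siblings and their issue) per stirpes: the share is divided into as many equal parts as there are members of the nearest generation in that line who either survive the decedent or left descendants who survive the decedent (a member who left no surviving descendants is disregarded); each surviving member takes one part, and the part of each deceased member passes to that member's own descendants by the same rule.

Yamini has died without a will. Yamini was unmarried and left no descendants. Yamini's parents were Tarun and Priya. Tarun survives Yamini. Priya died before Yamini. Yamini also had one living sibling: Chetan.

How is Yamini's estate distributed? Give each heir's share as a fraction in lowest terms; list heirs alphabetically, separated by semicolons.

Tarun 1

Only one parent, Tarun, survives, so Tarun takes the entire estate. The siblings take nothing because a surviving parent has priority.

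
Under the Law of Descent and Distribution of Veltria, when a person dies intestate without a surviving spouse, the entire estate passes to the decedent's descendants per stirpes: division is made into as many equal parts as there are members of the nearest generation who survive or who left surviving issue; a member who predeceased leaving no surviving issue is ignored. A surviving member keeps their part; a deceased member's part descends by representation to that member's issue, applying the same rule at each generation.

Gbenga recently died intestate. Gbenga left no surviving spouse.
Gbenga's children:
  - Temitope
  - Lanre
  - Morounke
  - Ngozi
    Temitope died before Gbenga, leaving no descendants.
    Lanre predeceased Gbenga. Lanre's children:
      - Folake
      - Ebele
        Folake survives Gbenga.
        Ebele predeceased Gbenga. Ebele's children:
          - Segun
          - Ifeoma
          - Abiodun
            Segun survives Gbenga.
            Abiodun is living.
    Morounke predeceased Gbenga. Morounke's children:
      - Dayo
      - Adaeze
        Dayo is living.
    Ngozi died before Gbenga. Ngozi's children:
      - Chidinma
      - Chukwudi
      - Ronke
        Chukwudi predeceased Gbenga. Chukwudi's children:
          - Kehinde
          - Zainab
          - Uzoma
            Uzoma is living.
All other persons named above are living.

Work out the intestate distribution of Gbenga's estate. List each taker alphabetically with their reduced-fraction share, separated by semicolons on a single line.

Abiodun 1/18; Adaeze 1/6; Chidinma 1/9; Dayo 1/6; Folake 1/6; Ifeoma 1/18; Kehinde 1/27; Ronke 1/9; Segun 1/18; Uzoma 1/27; Zainab 1/27

There is no surviving spouse, so the entire estate passes to Gbenga's descendants per stirpes.
Temitope left no surviving issue, so that branch lapses and is disregarded.
The estate is divided into 3 equal shares of 1/3 among Lanre, Morounke, Ngozi.
Lanre predeceased; the 1/3 allotted to Lanre's branch passes to Lanre's issue by representation.
The 1/3 is divided into 2 equal shares of 1/6 among Folake, Ebele.
Folake is living and takes 1/6.
Ebele predeceased; the 1/6 allotted to Ebele's branch passes to Ebele's issue by representation.
The 1/6 is divided into 3 equal shares of 1/18 among Segun, Ifeoma, Abiodun.
Segun is living and takes 1/18.
Ifeoma is living and takes 1/18.
Abiodun is living and takes 1/18.
Morounke predeceased; the 1/3 allotted to Morounke's branch passes to Morounke's issue by representation.
The 1/3 is divided into 2 equal shares of 1/6 among Dayo, Adaeze.
Dayo is living and takes 1/6.
Adaeze is living and takes 1/6.
Ngozi predeceased; the 1/3 allotted to Ngozi's branch passes to Ngozi's issue by representation.
The 1/3 is divided into 3 equal shares of 1/9 among Chidinma, Chukwudi, Ronke.
Chidinma is living and takes 1/9.
Chukwudi predeceased; the 1/9 allotted to Chukwudi's branch passes to Chukwudi's issue by representation.
The 1/9 is divided into 3 equal shares of 1/27 among Kehinde, Zainab, Uzoma.
Kehinde is living and takes 1/27.
Zainab is living and takes 1/27.
Uzoma is living and takes 1/27.
Ronke is living and takes 1/9.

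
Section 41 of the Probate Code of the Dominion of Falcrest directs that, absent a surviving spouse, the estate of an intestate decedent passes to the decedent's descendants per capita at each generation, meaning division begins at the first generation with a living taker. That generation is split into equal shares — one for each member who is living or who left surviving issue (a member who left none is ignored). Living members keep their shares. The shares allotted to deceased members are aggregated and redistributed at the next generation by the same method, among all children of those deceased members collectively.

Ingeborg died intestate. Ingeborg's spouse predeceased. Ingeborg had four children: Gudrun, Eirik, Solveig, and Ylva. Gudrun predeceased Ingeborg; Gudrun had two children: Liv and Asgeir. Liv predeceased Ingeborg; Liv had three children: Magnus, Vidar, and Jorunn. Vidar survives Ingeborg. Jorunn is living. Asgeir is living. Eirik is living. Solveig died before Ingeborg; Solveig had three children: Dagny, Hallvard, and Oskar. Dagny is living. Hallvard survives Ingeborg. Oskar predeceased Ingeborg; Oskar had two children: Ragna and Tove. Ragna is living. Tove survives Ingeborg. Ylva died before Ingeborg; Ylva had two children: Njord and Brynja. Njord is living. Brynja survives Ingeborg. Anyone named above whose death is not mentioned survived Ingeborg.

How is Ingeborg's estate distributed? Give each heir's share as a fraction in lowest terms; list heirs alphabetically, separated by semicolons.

There is no surviving spouse, so the entire estate passes to Ingeborg's descendants per capita at each generation.
At generation 1 (Gudrun, Eirik, Solveig, Ylva) there are 4 shares of (1)/4 = 1/4 each.
Living: Eirik — each takes 1/4.
Deceased: Gudrun, Solveig, and Ylva. Their combined 3/4 is pooled and carried to generation 2.
At generation 2 (Liv, Asgeir, Dagny, Hallvard, Oskar, Njord, Brynja) there are 7 shares of (3/4)/7 = 3/28 each.
Living: Asgeir, Dagny, Hallvard, Njord, and Brynja — each takes 3/28.
Deceased: Liv and Oskar. Their combined 3/14 is pooled and carried to generation 3.
At generation 3 (Magnus, Vidar, Jorunn, Ragna, Tove) there are 5 shares of (3/14)/5 = 3/70 each.
Living: Magnus, Vidar, Jorunn, Ragna, and Tove — each takes 3/70.

Asgeir 3/28; Brynja 3/28; Dagny 3/28; Eirik 1/4; Hallvard 3/28; Jorunn 3/70; Magnus 3/70; Njord 3/28; Ragna 3/70; Tove 3/70; Vidar 3/70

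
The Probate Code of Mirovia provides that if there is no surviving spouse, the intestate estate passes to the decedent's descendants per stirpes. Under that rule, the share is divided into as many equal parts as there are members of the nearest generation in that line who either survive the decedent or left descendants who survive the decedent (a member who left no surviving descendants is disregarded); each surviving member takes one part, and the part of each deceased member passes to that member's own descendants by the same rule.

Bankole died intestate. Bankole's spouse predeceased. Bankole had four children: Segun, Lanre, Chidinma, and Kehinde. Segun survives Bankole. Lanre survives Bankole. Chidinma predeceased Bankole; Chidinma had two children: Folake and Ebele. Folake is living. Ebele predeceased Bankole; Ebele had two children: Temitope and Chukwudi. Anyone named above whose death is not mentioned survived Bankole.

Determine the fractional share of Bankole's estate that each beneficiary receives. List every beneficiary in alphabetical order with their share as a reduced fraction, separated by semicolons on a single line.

Chukwudi 1/16; Folake 1/8; Kehinde 1/4; Lanre 1/4; Segun 1/4; Temitope 1/16

There is no surviving spouse, so the entire estate passes to Bankole's descendants per stirpes.
The estate is divided into 4 equal shares of 1/4 among Segun, Lanre, Chidinma, Kehinde.
Segun is living and takes 1/4.
Lanre is living and takes 1/4.
Chidinma predeceased; the 1/4 allotted to Chidinma's branch passes to Chidinma's issue by representation.
The 1/4 is divided into 2 equal shares of 1/8 among Folake, Ebele.
Folake is living and takes 1/8.
Ebele predeceased; the 1/8 allotted to Ebele's branch passes to Ebele's issue by representation.
The 1/8 is divided into 2 equal shares of 1/16 among Temitope, Chukwudi.
Temitope is living and takes 1/16.
Chukwudi is living and takes 1/16.
Kehinde is living and takes 1/4.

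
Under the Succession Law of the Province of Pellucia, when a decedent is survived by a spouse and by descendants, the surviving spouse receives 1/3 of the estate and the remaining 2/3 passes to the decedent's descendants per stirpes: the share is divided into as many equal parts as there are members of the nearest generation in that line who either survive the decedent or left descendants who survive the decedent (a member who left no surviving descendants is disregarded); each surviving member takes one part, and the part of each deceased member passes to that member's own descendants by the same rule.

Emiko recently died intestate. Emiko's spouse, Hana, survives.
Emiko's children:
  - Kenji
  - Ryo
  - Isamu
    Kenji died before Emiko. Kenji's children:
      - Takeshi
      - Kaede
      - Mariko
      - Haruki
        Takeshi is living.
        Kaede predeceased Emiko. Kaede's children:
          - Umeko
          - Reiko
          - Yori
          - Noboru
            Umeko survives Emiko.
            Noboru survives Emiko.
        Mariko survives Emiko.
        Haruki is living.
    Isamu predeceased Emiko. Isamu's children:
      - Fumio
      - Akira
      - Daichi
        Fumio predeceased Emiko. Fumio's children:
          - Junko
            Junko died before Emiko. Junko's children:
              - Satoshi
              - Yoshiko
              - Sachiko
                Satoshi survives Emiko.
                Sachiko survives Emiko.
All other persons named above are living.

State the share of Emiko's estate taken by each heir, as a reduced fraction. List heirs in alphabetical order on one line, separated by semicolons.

Akira 2/27; Daichi 2/27; Hana 1/3; Haruki 1/18; Mariko 1/18; Noboru 1/72; Reiko 1/72; Ryo 2/9; Sachiko 2/81; Satoshi 2/81; Takeshi 1/18; Umeko 1/72; Yori 1/72; Yoshiko 2/81

Hana, as surviving spouse, takes 1/3.
The remaining 2/3 passes to Emiko's descendants per stirpes.
The 2/3 is divided into 3 equal shares of 2/9 among Kenji, Ryo, Isamu.
Kenji predeceased; the 2/9 allotted to Kenji's branch passes to Kenji's issue by representation.
The 2/9 is divided into 4 equal shares of 1/18 among Takeshi, Kaede, Mariko, Haruki.
Takeshi is living and takes 1/18.
Kaede predeceased; the 1/18 allotted to Kaede's branch passes to Kaede's issue by representation.
The 1/18 is divided into 4 equal shares of 1/72 among Umeko, Reiko, Yori, Noboru.
Umeko is living and takes 1/72.
Reiko is living and takes 1/72.
Yori is living and takes 1/72.
Noboru is living and takes 1/72.
Mariko is living and takes 1/18.
Haruki is living and takes 1/18.
Ryo is living and takes 2/9.
Isamu predeceased; the 2/9 allotted to Isamu's branch passes to Isamu's issue by representation.
The 2/9 is divided into 3 equal shares of 2/27 among Fumio, Akira, Daichi.
Fumio predeceased; the 2/27 allotted to Fumio's branch passes to Fumio's issue by representation.
Junko's line is the sole branch at this level, so the full 2/27 passes to Junko's issue by representation.
The 2/27 is divided into 3 equal shares of 2/81 among Satoshi, Yoshiko, Sachiko.
Satoshi is living and takes 2/81.
Yoshiko is living and takes 2/81.
Sachiko is living and takes 2/81.
Akira is living and takes 2/27.
Daichi is living and takes 2/27.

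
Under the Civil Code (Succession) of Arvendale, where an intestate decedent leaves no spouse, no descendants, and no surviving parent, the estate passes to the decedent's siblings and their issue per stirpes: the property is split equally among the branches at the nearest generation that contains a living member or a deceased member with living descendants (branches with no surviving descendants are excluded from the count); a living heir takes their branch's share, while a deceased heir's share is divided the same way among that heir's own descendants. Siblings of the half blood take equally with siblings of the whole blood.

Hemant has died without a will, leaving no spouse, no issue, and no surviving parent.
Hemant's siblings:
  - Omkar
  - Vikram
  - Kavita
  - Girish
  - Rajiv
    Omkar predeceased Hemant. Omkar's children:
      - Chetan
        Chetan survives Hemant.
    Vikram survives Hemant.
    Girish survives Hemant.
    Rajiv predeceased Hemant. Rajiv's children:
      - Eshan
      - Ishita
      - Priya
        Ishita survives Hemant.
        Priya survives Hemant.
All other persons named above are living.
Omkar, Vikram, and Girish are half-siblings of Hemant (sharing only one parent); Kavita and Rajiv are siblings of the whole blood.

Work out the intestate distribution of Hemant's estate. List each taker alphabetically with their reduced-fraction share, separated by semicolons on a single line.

No spouse, descendants, or parent survives, so the estate passes to Hemant's siblings per stirpes.
Half-blood and whole-blood siblings take equally under the stated rule.
The estate is divided into 5 equal shares of 1/5 among Omkar, Vikram, Kavita, Girish, Rajiv.
Omkar predeceased; the 1/5 allotted to Omkar's branch passes to Omkar's issue by representation.
Chetan is the sole taker at this level and receives the full 1/5.
Vikram is living and takes 1/5.
Kavita is living and takes 1/5.
Girish is living and takes 1/5.
Rajiv predeceased; the 1/5 allotted to Rajiv's branch passes to Rajiv's issue by representation.
The 1/5 is divided into 3 equal shares of 1/15 among Eshan, Ishita, Priya.
Eshan is living and takes 1/15.
Ishita is living and takes 1/15.
Priya is living and takes 1/15.

Chetan 1/5; Eshan 1/15; Girish 1/5; Ishita 1/15; Kavita 1/5; Priya 1/15; Vikram 1/5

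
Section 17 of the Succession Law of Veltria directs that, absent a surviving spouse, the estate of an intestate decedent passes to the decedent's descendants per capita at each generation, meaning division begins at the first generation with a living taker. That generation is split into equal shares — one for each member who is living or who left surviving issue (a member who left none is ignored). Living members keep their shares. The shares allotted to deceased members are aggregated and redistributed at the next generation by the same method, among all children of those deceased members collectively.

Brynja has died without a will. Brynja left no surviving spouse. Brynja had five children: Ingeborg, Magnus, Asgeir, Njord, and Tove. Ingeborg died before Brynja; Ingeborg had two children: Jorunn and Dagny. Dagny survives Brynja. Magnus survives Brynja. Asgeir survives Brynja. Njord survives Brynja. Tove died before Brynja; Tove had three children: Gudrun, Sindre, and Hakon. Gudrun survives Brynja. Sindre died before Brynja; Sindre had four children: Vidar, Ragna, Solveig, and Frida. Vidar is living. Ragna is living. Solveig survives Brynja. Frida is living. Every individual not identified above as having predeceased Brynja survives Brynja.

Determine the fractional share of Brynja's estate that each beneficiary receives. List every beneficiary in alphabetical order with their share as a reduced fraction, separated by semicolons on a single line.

Asgeir 1/5; Dagny 2/25; Frida 1/50; Gudrun 2/25; Hakon 2/25; Jorunn 2/25; Magnus 1/5; Njord 1/5; Ragna 1/50; Solveig 1/50; Vidar 1/50

There is no surviving spouse, so the entire estate passes to Brynja's descendants per capita at each generation.
At generation 1 (Ingeborg, Magnus, Asgeir, Njord, Tove) there are 5 shares of (1)/5 = 1/5 each.
Living: Magnus, Asgeir, and Njord — each takes 1/5.
Deceased: Ingeborg and Tove. Their combined 2/5 is pooled and carried to generation 2.
At generation 2 (Jorunn, Dagny, Gudrun, Sindre, Hakon) there are 5 shares of (2/5)/5 = 2/25 each.
Living: Jorunn, Dagny, Gudrun, and Hakon — each takes 2/25.
Deceased: Sindre. That 2/25 share is carried to generation 3.
At generation 3 (Vidar, Ragna, Solveig, Frida) there are 4 shares of (2/25)/4 = 1/50 each.
Living: Vidar, Ragna, Solveig, and Frida — each takes 1/50.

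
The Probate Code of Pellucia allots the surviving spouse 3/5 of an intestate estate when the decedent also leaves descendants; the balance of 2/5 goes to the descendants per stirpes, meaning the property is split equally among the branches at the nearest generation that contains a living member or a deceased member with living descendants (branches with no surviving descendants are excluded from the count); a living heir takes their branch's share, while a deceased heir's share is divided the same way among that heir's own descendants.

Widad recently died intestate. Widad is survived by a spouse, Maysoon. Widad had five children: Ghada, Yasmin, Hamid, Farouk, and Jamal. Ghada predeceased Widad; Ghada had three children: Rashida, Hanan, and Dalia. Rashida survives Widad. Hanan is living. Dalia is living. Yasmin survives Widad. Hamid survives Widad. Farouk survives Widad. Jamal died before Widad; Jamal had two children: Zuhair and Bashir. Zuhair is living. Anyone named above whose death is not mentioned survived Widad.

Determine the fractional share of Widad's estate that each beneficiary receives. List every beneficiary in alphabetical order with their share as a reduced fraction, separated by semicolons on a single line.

Maysoon, as surviving spouse, takes 3/5.
The remaining 2/5 passes to Widad's descendants per stirpes.
The 2/5 is divided into 5 equal shares of 2/25 among Ghada, Yasmin, Hamid, Farouk, Jamal.
Ghada predeceased; the 2/25 allotted to Ghada's branch passes to Ghada's issue by representation.
The 2/25 is divided into 3 equal shares of 2/75 among Rashida, Hanan, Dalia.
Rashida is living and takes 2/75.
Hanan is living and takes 2/75.
Dalia is living and takes 2/75.
Yasmin is living and takes 2/25.
Hamid is living and takes 2/25.
Farouk is living and takes 2/25.
Jamal predeceased; the 2/25 allotted to Jamal's branch passes to Jamal's issue by representation.
The 2/25 is divided into 2 equal shares of 1/25 among Zuhair, Bashir.
Zuhair is living and takes 1/25.
Bashir is living and takes 1/25.

Bashir 1/25; Dalia 2/75; Farouk 2/25; Hamid 2/25; Hanan 2/75; Maysoon 3/5; Rashida 2/75; Yasmin 2/25; Zuhair 1/25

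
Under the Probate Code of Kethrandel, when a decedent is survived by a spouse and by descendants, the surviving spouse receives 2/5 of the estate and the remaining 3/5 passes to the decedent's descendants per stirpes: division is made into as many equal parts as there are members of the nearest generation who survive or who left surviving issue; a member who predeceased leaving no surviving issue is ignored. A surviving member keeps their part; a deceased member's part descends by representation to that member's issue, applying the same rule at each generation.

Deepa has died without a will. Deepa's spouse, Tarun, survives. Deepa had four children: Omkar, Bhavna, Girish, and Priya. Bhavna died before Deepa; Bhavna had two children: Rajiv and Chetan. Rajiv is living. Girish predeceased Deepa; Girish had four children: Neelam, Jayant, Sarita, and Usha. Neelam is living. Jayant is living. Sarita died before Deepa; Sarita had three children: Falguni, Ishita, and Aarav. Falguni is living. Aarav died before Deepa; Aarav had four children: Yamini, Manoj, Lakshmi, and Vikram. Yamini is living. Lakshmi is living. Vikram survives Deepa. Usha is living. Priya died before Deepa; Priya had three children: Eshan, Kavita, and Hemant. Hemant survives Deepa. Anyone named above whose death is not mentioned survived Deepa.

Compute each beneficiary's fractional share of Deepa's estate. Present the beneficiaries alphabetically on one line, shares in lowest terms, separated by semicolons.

Chetan 3/40; Eshan 1/20; Falguni 1/80; Hemant 1/20; Ishita 1/80; Jayant 3/80; Kavita 1/20; Lakshmi 1/320; Manoj 1/320; Neelam 3/80; Omkar 3/20; Rajiv 3/40; Tarun 2/5; Usha 3/80; Vikram 1/320; Yamini 1/320

Tarun, as surviving spouse, takes 2/5.
The remaining 3/5 passes to Deepa's descendants per stirpes.
The 3/5 is divided into 4 equal shares of 3/20 among Omkar, Bhavna, Girish, Priya.
Omkar is living and takes 3/20.
Bhavna predeceased; the 3/20 allotted to Bhavna's branch passes to Bhavna's issue by representation.
The 3/20 is divided into 2 equal shares of 3/40 among Rajiv, Chetan.
Rajiv is living and takes 3/40.
Chetan is living and takes 3/40.
Girish predeceased; the 3/20 allotted to Girish's branch passes to Girish's issue by representation.
The 3/20 is divided into 4 equal shares of 3/80 among Neelam, Jayant, Sarita, Usha.
Neelam is living and takes 3/80.
Jayant is living and takes 3/80.
Sarita predeceased; the 3/80 allotted to Sarita's branch passes to Sarita's issue by representation.
The 3/80 is divided into 3 equal shares of 1/80 among Falguni, Ishita, Aarav.
Falguni is living and takes 1/80.
Ishita is living and takes 1/80.
Aarav predeceased; the 1/80 allotted to Aarav's branch passes to Aarav's issue by representation.
The 1/80 is divided into 4 equal shares of 1/320 among Yamini, Manoj, Lakshmi, Vikram.
Yamini is living and takes 1/320.
Manoj is living and takes 1/320.
Lakshmi is living and takes 1/320.
Vikram is living and takes 1/320.
Usha is living and takes 3/80.
Priya predeceased; the 3/20 allotted to Priya's branch passes to Priya's issue by representation.
The 3/20 is divided into 3 equal shares of 1/20 among Eshan, Kavita, Hemant.
Eshan is living and takes 1/20.
Kavita is living and takes 1/20.
Hemant is living and takes 1/20.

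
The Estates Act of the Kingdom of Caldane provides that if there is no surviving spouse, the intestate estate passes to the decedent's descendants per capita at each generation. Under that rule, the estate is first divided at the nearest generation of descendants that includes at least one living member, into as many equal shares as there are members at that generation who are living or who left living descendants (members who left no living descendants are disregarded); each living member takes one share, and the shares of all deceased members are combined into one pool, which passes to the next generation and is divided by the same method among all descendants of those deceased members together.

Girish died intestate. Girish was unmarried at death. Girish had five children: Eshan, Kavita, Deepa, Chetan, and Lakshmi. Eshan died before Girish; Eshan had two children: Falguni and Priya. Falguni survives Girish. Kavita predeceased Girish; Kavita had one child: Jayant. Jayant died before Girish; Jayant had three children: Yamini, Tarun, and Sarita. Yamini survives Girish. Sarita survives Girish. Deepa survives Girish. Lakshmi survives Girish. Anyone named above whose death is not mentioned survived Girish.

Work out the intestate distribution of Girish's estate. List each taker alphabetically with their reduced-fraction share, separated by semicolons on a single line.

Chetan 1/5; Deepa 1/5; Falguni 2/15; Lakshmi 1/5; Priya 2/15; Sarita 2/45; Tarun 2/45; Yamini 2/45

There is no surviving spouse, so the entire estate passes to Girish's descendants per capita at each generation.
At generation 1 (Eshan, Kavita, Deepa, Chetan, Lakshmi) there are 5 shares of (1)/5 = 1/5 each.
Living: Deepa, Chetan, and Lakshmi — each takes 1/5.
Deceased: Eshan and Kavita. Their combined 2/5 is pooled and carried to generation 2.
At generation 2 (Falguni, Priya, Jayant) there are 3 shares of (2/5)/3 = 2/15 each.
Living: Falguni and Priya — each takes 2/15.
Deceased: Jayant. That 2/15 share is carried to generation 3.
At generation 3 (Yamini, Tarun, Sarita) there are 3 shares of (2/15)/3 = 2/45 each.
Living: Yamini, Tarun, and Sarita — each takes 2/45.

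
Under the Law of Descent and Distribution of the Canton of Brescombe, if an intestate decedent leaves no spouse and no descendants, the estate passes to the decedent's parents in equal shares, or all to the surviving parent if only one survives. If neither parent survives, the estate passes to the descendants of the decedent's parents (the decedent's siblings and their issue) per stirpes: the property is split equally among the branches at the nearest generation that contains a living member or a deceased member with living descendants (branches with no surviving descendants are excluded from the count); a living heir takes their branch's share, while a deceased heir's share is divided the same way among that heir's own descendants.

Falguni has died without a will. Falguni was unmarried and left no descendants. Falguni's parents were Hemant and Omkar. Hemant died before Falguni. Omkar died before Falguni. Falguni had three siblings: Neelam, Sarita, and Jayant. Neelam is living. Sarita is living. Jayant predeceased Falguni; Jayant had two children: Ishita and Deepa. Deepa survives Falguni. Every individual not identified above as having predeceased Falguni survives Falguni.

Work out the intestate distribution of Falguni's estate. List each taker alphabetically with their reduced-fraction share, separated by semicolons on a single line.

Deepa 1/6; Ishita 1/6; Neelam 1/3; Sarita 1/3

Neither parent survives and there are no descendants, so the estate passes to Falguni's siblings and their issue per stirpes.
The estate is divided into 3 equal shares of 1/3 among Neelam, Sarita, Jayant.
Neelam is living and takes 1/3.
Sarita is living and takes 1/3.
Jayant predeceased; the 1/3 allotted to Jayant's branch passes to Jayant's issue by representation.
The 1/3 is divided into 2 equal shares of 1/6 among Ishita, Deepa.
Ishita is living and takes 1/6.
Deepa is living and takes 1/6.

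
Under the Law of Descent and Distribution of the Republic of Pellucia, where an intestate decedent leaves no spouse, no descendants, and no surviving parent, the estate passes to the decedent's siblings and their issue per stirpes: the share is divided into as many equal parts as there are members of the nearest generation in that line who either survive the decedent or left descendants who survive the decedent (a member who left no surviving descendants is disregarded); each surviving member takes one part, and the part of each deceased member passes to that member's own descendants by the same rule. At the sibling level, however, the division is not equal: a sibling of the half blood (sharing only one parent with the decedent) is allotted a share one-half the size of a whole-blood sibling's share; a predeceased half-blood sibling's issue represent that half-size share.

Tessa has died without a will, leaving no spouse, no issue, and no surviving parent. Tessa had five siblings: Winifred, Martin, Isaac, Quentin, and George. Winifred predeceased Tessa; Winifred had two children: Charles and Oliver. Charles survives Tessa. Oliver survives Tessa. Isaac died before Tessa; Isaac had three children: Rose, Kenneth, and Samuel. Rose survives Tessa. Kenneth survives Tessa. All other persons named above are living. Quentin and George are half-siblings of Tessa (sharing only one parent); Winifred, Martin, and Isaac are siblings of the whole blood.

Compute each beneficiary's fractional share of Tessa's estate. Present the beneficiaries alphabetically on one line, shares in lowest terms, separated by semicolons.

Charles 1/8; George 1/8; Kenneth 1/12; Martin 1/4; Oliver 1/8; Quentin 1/8; Rose 1/12; Samuel 1/12

No spouse, descendants, or parent survives, so the estate passes to Tessa's siblings per stirpes.
Half-blood siblings count for one-half the weight of whole-blood siblings at the initial division.
Dividing 1 in proportion to weights (total weight 4): Winifred (weight 1) → 1/4; Martin (weight 1) → 1/4; Isaac (weight 1) → 1/4; Quentin (weight 1/2) → 1/8; George (weight 1/2) → 1/8.
Winifred predeceased; the 1/4 allotted to Winifred's branch passes to Winifred's issue by representation.
The 1/4 is divided into 2 equal shares of 1/8 among Charles, Oliver.
Charles is living and takes 1/8.
Oliver is living and takes 1/8.
Martin is living and takes 1/4.
Isaac predeceased; the 1/4 allotted to Isaac's branch passes to Isaac's issue by representation.
The 1/4 is divided into 3 equal shares of 1/12 among Rose, Kenneth, Samuel.
Rose is living and takes 1/12.
Kenneth is living and takes 1/12.
Samuel is living and takes 1/12.
Quentin is living and takes 1/8.
George is living and takes 1/8.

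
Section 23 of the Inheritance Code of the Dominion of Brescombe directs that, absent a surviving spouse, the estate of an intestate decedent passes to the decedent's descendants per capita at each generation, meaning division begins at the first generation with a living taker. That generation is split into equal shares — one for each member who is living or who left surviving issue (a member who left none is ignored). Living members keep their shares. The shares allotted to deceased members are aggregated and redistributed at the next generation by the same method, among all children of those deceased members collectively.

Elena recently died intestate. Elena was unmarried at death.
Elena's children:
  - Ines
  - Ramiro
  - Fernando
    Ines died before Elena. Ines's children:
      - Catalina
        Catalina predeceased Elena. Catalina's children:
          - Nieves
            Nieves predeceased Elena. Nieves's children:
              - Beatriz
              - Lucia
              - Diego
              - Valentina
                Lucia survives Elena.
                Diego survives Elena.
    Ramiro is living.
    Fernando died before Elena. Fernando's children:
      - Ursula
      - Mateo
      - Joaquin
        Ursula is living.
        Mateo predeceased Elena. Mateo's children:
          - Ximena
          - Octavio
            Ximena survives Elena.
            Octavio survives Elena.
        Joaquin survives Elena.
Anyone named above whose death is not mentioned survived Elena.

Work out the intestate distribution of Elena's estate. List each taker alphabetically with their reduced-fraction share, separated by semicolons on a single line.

Beatriz 1/36; Diego 1/36; Joaquin 1/6; Lucia 1/36; Octavio 1/9; Ramiro 1/3; Ursula 1/6; Valentina 1/36; Ximena 1/9

There is no surviving spouse, so the entire estate passes to Elena's descendants per capita at each generation.
At generation 1 (Ines, Ramiro, Fernando) there are 3 shares of (1)/3 = 1/3 each.
Living: Ramiro — each takes 1/3.
Deceased: Ines and Fernando. Their combined 2/3 is pooled and carried to generation 2.
At generation 2 (Catalina, Ursula, Mateo, Joaquin) there are 4 shares of (2/3)/4 = 1/6 each.
Living: Ursula and Joaquin — each takes 1/6.
Deceased: Catalina and Mateo. Their combined 1/3 is pooled and carried to generation 3.
At generation 3 (Nieves, Ximena, Octavio) there are 3 shares of (1/3)/3 = 1/9 each.
Living: Ximena and Octavio — each takes 1/9.
Deceased: Nieves. That 1/9 share is carried to generation 4.
At generation 4 (Beatriz, Lucia, Diego, Valentina) there are 4 shares of (1/9)/4 = 1/36 each.
Living: Beatriz, Lucia, Diego, and Valentina — each takes 1/36.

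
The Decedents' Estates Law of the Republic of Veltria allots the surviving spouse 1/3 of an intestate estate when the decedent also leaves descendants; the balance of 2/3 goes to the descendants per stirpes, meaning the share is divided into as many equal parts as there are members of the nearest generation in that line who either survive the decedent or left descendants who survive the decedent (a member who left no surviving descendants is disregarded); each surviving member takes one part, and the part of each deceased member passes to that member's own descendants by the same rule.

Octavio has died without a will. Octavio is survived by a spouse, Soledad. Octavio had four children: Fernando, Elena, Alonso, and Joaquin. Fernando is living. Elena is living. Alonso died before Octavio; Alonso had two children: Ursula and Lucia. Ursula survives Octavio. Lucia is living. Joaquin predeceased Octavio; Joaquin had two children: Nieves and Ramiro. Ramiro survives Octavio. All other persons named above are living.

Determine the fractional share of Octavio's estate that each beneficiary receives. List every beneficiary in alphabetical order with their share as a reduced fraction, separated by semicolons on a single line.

Elena 1/6; Fernando 1/6; Lucia 1/12; Nieves 1/12; Ramiro 1/12; Soledad 1/3; Ursula 1/12

Soledad, as surviving spouse, takes 1/3.
The remaining 2/3 passes to Octavio's descendants per stirpes.
The 2/3 is divided into 4 equal shares of 1/6 among Fernando, Elena, Alonso, Joaquin.
Fernando is living and takes 1/6.
Elena is living and takes 1/6.
Alonso predeceased; the 1/6 allotted to Alonso's branch passes to Alonso's issue by representation.
The 1/6 is divided into 2 equal shares of 1/12 among Ursula, Lucia.
Ursula is living and takes 1/12.
Lucia is living and takes 1/12.
Joaquin predeceased; the 1/6 allotted to Joaquin's branch passes to Joaquin's issue by representation.
The 1/6 is divided into 2 equal shares of 1/12 among Nieves, Ramiro.
Nieves is living and takes 1/12.
Ramiro is living and takes 1/12.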